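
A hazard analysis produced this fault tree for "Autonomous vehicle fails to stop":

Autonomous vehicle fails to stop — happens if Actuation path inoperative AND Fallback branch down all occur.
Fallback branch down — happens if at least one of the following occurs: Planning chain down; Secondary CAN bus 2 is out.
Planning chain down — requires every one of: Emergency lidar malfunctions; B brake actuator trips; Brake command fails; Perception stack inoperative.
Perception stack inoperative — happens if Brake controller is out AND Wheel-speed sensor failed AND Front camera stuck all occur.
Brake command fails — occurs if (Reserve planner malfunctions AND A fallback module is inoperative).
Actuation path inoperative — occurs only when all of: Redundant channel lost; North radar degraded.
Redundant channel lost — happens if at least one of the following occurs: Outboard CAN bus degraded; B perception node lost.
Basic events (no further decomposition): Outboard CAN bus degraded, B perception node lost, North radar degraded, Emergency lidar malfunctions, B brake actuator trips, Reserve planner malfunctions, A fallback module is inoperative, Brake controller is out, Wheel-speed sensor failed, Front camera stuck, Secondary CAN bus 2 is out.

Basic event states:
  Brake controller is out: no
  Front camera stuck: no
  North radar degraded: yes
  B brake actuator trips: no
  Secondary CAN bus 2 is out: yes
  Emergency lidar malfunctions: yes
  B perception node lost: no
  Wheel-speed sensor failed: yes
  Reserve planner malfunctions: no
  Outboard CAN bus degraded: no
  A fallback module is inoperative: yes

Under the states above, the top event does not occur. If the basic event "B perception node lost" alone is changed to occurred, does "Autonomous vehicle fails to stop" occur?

Counterfactual: set "B perception node lost" to occurred.
Redundant channel lost [OR]: Outboard CAN bus degraded=not, B perception node lost=occurs → at least one input occurs → occurs.
Actuation path inoperative [AND]: Redundant channel lost=occurs, North radar degraded=occurs → all inputs occur → occurs.
Brake command fails [AND]: Reserve planner malfunctions=not, A fallback module is inoperative=occurs → not all inputs occur → does not occur.
Perception stack inoperative [AND]: Brake controller is out=not, Wheel-speed sensor failed=occurs, Front camera stuck=not → not all inputs occur → does not occur.
Planning chain down [AND]: Emergency lidar malfunctions=occurs, B brake actuator trips=not, Brake command fails=not, Perception stack inoperative=not → not all inputs occur → does not occur.
Fallback branch down [OR]: Planning chain down=not, Secondary CAN bus 2 is out=occurs → at least one input occurs → occurs.
Autonomous vehicle fails to stop [AND]: Actuation path inoperative=occurs, Fallback branch down=occurs → all inputs occur → occurs.

Yes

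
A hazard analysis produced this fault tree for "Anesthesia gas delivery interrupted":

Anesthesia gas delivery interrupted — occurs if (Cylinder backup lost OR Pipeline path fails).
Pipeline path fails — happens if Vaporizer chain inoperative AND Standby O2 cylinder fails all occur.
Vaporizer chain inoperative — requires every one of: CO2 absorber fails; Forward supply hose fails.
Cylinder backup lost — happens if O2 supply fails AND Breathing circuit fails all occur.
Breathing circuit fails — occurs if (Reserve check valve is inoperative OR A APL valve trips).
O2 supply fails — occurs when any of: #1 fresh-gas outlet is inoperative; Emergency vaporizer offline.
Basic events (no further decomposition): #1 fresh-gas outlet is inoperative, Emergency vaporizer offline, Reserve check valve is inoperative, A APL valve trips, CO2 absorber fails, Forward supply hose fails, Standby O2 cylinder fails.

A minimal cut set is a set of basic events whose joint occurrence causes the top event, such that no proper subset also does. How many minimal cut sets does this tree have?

5

O2 supply fails [OR]: union of children's cut sets → 2 cut set(s).
Breathing circuit fails [OR]: union of children's cut sets → 2 cut set(s).
Cylinder backup lost [AND]: one cut set from each child combined → 2 × 2 = 4 cut set(s).
Vaporizer chain inoperative [AND]: one cut set from each child combined → 1 × 1 = 1 cut set(s).
Pipeline path fails [AND]: one cut set from each child combined → 1 × 1 = 1 cut set(s).
Anesthesia gas delivery interrupted [OR]: union of children's cut sets → 5 cut set(s).
Minimal cut sets: {#1 fresh-gas outlet is inoperative, Reserve check valve is inoperative}; {#1 fresh-gas outlet is inoperative, A APL valve trips}; {Emergency vaporizer offline, Reserve check valve is inoperative}; {A APL valve trips, Emergency vaporizer offline}; {CO2 absorber fails, Forward supply hose fails, Standby O2 cylinder fails}.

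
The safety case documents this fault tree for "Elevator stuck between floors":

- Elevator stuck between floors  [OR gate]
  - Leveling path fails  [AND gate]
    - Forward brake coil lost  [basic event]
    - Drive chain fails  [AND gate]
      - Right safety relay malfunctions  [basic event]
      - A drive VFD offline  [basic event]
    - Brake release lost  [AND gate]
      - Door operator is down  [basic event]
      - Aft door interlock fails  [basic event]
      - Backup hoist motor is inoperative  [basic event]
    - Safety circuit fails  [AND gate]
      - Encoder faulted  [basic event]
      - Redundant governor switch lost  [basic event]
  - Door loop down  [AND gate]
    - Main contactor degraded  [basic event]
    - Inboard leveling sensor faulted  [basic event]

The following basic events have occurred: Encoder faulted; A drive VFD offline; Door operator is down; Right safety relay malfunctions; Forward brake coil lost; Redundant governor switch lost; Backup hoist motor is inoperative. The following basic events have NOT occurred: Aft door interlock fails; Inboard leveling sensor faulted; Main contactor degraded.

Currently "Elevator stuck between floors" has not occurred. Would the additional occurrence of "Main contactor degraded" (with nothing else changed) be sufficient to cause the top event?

No

Counterfactual: set "Main contactor degraded" to occurred.
Drive chain fails [AND]: Right safety relay malfunctions=occurs, A drive VFD offline=occurs → all inputs occur → occurs.
Brake release lost [AND]: Door operator is down=occurs, Aft door interlock fails=not, Backup hoist motor is inoperative=occurs → not all inputs occur → does not occur.
Safety circuit fails [AND]: Encoder faulted=occurs, Redundant governor switch lost=occurs → all inputs occur → occurs.
Leveling path fails [AND]: Forward brake coil lost=occurs, Drive chain fails=occurs, Brake release lost=not, Safety circuit fails=occurs → not all inputs occur → does not occur.
Door loop down [AND]: Main contactor degraded=occurs, Inboard leveling sensor faulted=not → not all inputs occur → does not occur.
Elevator stuck between floors [OR]: Leveling path fails=not, Door loop down=not → no input occurs → does not occur.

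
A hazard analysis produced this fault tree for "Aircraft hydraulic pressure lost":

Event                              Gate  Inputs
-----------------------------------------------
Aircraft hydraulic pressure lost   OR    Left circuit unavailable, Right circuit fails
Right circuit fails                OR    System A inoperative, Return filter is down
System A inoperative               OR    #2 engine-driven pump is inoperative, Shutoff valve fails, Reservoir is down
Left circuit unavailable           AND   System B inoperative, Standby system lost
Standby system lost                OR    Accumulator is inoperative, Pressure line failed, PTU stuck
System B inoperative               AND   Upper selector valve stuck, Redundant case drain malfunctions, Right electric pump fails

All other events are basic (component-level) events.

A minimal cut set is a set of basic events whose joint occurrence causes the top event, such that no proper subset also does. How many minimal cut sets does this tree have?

7

System B inoperative [AND]: one cut set from each child combined → 1 × 1 × 1 = 1 cut set(s).
Standby system lost [OR]: union of children's cut sets → 3 cut set(s).
Left circuit unavailable [AND]: one cut set from each child combined → 1 × 3 = 3 cut set(s).
System A inoperative [OR]: union of children's cut sets → 3 cut set(s).
Right circuit fails [OR]: union of children's cut sets → 4 cut set(s).
Aircraft hydraulic pressure lost [OR]: union of children's cut sets → 7 cut set(s).
Minimal cut sets: {Accumulator is inoperative, Redundant case drain malfunctions, Right electric pump fails, Upper selector valve stuck}; {Pressure line failed, Redundant case drain malfunctions, Right electric pump fails, Upper selector valve stuck}; {PTU stuck, Redundant case drain malfunctions, Right electric pump fails, Upper selector valve stuck}; {#2 engine-driven pump is inoperative}; {Shutoff valve fails}; {Reservoir is down}; {Return filter is down}.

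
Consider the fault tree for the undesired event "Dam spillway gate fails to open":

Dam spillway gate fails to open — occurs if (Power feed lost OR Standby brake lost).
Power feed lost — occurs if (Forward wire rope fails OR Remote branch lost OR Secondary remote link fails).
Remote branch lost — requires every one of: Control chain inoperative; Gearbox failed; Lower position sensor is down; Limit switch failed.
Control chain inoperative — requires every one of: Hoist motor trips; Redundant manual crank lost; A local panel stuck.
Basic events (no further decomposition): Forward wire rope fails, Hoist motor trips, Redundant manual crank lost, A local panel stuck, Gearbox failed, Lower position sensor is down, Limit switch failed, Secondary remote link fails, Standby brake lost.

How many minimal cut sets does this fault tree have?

4

Control chain inoperative [AND]: one cut set from each child combined → 1 × 1 × 1 = 1 cut set(s).
Remote branch lost [AND]: one cut set from each child combined → 1 × 1 × 1 × 1 = 1 cut set(s).
Power feed lost [OR]: union of children's cut sets → 3 cut set(s).
Dam spillway gate fails to open [OR]: union of children's cut sets → 4 cut set(s).
Minimal cut sets: {Forward wire rope fails}; {A local panel stuck, Gearbox failed, Hoist motor trips, Limit switch failed, Lower position sensor is down, Redundant manual crank lost}; {Secondary remote link fails}; {Standby brake lost}.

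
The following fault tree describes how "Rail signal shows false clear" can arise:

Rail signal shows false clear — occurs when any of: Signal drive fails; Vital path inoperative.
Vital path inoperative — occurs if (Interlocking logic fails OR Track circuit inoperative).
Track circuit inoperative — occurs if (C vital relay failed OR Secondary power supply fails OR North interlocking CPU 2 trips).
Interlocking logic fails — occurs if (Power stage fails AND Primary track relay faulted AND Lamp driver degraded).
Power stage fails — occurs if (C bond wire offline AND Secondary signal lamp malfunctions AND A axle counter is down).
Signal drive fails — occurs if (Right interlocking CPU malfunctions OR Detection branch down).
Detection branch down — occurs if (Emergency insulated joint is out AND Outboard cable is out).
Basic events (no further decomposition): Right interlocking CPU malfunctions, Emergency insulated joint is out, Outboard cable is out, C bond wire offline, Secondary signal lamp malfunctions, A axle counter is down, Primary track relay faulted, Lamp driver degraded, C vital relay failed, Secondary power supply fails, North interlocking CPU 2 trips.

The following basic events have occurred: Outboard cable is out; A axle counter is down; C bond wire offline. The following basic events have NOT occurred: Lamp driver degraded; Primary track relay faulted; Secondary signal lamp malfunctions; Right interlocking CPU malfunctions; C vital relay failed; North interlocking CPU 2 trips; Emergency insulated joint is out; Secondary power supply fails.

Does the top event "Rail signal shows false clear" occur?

No

Detection branch down [AND]: Emergency insulated joint is out=not, Outboard cable is out=occurs → not all inputs occur → does not occur.
Signal drive fails [OR]: Right interlocking CPU malfunctions=not, Detection branch down=not → no input occurs → does not occur.
Power stage fails [AND]: C bond wire offline=occurs, Secondary signal lamp malfunctions=not, A axle counter is down=occurs → not all inputs occur → does not occur.
Interlocking logic fails [AND]: Power stage fails=not, Primary track relay faulted=not, Lamp driver degraded=not → not all inputs occur → does not occur.
Track circuit inoperative [OR]: C vital relay failed=not, Secondary power supply fails=not, North interlocking CPU 2 trips=not → no input occurs → does not occur.
Vital path inoperative [OR]: Interlocking logic fails=not, Track circuit inoperative=not → no input occurs → does not occur.
Rail signal shows false clear [OR]: Signal drive fails=not, Vital path inoperative=not → no input occurs → does not occur.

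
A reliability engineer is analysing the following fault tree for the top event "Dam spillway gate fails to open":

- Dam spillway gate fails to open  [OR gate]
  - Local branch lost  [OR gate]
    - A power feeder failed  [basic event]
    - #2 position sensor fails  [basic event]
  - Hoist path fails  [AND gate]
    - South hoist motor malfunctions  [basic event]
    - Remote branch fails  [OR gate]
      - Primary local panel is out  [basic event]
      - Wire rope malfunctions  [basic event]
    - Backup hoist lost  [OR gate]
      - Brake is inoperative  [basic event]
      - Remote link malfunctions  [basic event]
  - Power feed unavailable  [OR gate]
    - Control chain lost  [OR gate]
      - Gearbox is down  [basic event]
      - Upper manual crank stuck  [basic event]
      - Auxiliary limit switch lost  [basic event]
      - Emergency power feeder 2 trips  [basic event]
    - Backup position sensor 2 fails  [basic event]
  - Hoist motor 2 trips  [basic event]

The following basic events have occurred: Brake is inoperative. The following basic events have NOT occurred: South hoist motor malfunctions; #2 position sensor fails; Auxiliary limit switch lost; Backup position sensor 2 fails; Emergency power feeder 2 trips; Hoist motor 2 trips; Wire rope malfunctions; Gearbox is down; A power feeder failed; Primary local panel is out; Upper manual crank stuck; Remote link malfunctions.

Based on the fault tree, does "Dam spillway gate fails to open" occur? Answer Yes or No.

No

Local branch lost [OR]: A power feeder failed=not, #2 position sensor fails=not → no input occurs → does not occur.
Remote branch fails [OR]: Primary local panel is out=not, Wire rope malfunctions=not → no input occurs → does not occur.
Backup hoist lost [OR]: Brake is inoperative=occurs, Remote link malfunctions=not → at least one input occurs → occurs.
Hoist path fails [AND]: South hoist motor malfunctions=not, Remote branch fails=not, Backup hoist lost=occurs → not all inputs occur → does not occur.
Control chain lost [OR]: Gearbox is down=not, Upper manual crank stuck=not, Auxiliary limit switch lost=not, Emergency power feeder 2 trips=not → no input occurs → does not occur.
Power feed unavailable [OR]: Control chain lost=not, Backup position sensor 2 fails=not → no input occurs → does not occur.
Dam spillway gate fails to open [OR]: Local branch lost=not, Hoist path fails=not, Power feed unavailable=not, Hoist motor 2 trips=not → no input occurs → does not occur.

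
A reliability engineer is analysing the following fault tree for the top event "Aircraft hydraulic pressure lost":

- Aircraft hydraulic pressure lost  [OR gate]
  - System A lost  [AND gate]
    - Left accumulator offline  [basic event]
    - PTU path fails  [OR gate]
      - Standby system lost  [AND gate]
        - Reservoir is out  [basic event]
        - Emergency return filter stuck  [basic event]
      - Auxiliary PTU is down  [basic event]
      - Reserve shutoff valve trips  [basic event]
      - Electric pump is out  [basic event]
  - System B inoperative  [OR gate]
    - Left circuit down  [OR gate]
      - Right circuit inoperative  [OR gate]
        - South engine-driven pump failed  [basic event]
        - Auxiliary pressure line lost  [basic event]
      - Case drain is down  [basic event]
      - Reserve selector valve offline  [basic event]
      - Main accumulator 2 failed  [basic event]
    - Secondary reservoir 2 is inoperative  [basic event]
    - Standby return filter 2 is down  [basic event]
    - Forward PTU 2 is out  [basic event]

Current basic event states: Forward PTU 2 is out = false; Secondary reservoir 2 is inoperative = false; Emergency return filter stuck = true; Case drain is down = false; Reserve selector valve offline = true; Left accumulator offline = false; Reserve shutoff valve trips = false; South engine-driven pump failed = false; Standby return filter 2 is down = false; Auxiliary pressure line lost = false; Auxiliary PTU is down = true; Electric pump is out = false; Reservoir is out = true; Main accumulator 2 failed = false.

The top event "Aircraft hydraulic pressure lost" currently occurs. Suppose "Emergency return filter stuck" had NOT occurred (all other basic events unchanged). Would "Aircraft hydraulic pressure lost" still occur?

Yes

Counterfactual: set "Emergency return filter stuck" to not occurred.
Standby system lost [AND]: Reservoir is out=occurs, Emergency return filter stuck=not → not all inputs occur → does not occur.
PTU path fails [OR]: Standby system lost=not, Auxiliary PTU is down=occurs, Reserve shutoff valve trips=not, Electric pump is out=not → at least one input occurs → occurs.
System A lost [AND]: Left accumulator offline=not, PTU path fails=occurs → not all inputs occur → does not occur.
Right circuit inoperative [OR]: South engine-driven pump failed=not, Auxiliary pressure line lost=not → no input occurs → does not occur.
Left circuit down [OR]: Right circuit inoperative=not, Case drain is down=not, Reserve selector valve offline=occurs, Main accumulator 2 failed=not → at least one input occurs → occurs.
System B inoperative [OR]: Left circuit down=occurs, Secondary reservoir 2 is inoperative=not, Standby return filter 2 is down=not, Forward PTU 2 is out=not → at least one input occurs → occurs.
Aircraft hydraulic pressure lost [OR]: System A lost=not, System B inoperative=occurs → at least one input occurs → occurs.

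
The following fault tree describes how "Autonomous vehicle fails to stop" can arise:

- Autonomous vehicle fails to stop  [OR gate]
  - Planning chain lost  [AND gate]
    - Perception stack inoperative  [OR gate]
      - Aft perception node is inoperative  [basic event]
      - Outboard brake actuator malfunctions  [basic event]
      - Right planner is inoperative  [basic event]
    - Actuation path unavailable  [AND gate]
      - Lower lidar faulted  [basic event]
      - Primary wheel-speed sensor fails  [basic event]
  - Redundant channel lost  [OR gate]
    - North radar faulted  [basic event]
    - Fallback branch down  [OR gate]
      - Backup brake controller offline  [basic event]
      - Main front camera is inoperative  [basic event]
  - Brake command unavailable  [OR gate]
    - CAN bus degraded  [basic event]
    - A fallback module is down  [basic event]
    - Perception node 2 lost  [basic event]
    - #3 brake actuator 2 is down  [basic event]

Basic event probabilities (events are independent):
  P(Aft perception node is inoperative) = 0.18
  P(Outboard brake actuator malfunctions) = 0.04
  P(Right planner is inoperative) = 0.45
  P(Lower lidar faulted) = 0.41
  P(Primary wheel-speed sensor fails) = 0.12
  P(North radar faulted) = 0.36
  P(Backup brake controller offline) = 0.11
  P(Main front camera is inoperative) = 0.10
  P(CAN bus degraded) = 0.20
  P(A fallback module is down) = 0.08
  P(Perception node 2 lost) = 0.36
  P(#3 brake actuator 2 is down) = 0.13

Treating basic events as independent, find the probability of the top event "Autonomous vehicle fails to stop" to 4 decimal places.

0.7958

P(Perception stack inoperative) [OR] = 1 − (1−0.18) × (1−0.04) × (1−0.45) = 0.567040
P(Actuation path unavailable) [AND] = 0.41 × 0.12 = 0.049200
P(Planning chain lost) [AND] = 0.567040 × 0.049200 = 0.027898
P(Fallback branch down) [OR] = 1 − (1−0.11) × (1−0.10) = 0.199000
P(Redundant channel lost) [OR] = 1 − (1−0.36) × (1−0.199000) = 0.487360
P(Brake command unavailable) [OR] = 1 − (1−0.20) × (1−0.08) × (1−0.36) × (1−0.13) = 0.590195
P(Autonomous vehicle fails to stop) [OR] = 1 − (1−0.027898) × (1−0.487360) × (1−0.590195) = 0.795778
Rounded to 4 decimal places: P(Autonomous vehicle fails to stop) ≈ 0.7958.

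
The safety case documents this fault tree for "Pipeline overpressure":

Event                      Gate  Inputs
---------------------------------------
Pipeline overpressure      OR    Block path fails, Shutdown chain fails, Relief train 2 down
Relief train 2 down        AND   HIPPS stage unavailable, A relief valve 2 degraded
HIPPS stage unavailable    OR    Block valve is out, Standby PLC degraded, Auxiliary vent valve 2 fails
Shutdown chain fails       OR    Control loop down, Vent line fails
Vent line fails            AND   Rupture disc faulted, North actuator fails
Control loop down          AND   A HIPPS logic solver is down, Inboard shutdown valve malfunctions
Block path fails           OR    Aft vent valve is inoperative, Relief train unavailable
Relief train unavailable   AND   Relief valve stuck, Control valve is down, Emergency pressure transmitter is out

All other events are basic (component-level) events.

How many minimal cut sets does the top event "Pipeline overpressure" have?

7

Relief train unavailable [AND]: one cut set from each child combined → 1 × 1 × 1 = 1 cut set(s).
Block path fails [OR]: union of children's cut sets → 2 cut set(s).
Control loop down [AND]: one cut set from each child combined → 1 × 1 = 1 cut set(s).
Vent line fails [AND]: one cut set from each child combined → 1 × 1 = 1 cut set(s).
Shutdown chain fails [OR]: union of children's cut sets → 2 cut set(s).
HIPPS stage unavailable [OR]: union of children's cut sets → 3 cut set(s).
Relief train 2 down [AND]: one cut set from each child combined → 3 × 1 = 3 cut set(s).
Pipeline overpressure [OR]: union of children's cut sets → 7 cut set(s).
Minimal cut sets: {Aft vent valve is inoperative}; {Control valve is down, Emergency pressure transmitter is out, Relief valve stuck}; {A HIPPS logic solver is down, Inboard shutdown valve malfunctions}; {North actuator fails, Rupture disc faulted}; {A relief valve 2 degraded, Block valve is out}; {A relief valve 2 degraded, Standby PLC degraded}; {A relief valve 2 degraded, Auxiliary vent valve 2 fails}.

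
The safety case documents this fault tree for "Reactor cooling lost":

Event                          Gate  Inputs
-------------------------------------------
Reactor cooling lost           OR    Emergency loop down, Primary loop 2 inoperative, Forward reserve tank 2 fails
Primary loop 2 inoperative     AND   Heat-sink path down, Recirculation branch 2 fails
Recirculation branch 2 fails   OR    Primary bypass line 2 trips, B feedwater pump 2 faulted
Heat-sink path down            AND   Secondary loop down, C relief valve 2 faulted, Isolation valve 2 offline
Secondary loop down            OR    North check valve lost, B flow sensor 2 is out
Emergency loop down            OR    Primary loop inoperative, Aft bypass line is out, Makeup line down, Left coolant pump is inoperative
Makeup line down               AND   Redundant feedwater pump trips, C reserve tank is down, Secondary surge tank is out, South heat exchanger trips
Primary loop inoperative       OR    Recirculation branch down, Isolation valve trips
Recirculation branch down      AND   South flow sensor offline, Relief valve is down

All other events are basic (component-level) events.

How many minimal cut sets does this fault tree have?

10

Recirculation branch down [AND]: one cut set from each child combined → 1 × 1 = 1 cut set(s).
Primary loop inoperative [OR]: union of children's cut sets → 2 cut set(s).
Makeup line down [AND]: one cut set from each child combined → 1 × 1 × 1 × 1 = 1 cut set(s).
Emergency loop down [OR]: union of children's cut sets → 5 cut set(s).
Secondary loop down [OR]: union of children's cut sets → 2 cut set(s).
Heat-sink path down [AND]: one cut set from each child combined → 2 × 1 × 1 = 2 cut set(s).
Recirculation branch 2 fails [OR]: union of children's cut sets → 2 cut set(s).
Primary loop 2 inoperative [AND]: one cut set from each child combined → 2 × 2 = 4 cut set(s).
Reactor cooling lost [OR]: union of children's cut sets → 10 cut set(s).
Minimal cut sets: {Relief valve is down, South flow sensor offline}; {Isolation valve trips}; {Aft bypass line is out}; {C reserve tank is down, Redundant feedwater pump trips, Secondary surge tank is out, South heat exchanger trips}; {Left coolant pump is inoperative}; {C relief valve 2 faulted, Isolation valve 2 offline, North check valve lost, Primary bypass line 2 trips}; {B feedwater pump 2 faulted, C relief valve 2 faulted, Isolation valve 2 offline, North check valve lost}; {B flow sensor 2 is out, C relief valve 2 faulted, Isolation valve 2 offline, Primary bypass line 2 trips}; {B feedwater pump 2 faulted, B flow sensor 2 is out, C relief valve 2 faulted, Isolation valve 2 offline}; {Forward reserve tank 2 fails}.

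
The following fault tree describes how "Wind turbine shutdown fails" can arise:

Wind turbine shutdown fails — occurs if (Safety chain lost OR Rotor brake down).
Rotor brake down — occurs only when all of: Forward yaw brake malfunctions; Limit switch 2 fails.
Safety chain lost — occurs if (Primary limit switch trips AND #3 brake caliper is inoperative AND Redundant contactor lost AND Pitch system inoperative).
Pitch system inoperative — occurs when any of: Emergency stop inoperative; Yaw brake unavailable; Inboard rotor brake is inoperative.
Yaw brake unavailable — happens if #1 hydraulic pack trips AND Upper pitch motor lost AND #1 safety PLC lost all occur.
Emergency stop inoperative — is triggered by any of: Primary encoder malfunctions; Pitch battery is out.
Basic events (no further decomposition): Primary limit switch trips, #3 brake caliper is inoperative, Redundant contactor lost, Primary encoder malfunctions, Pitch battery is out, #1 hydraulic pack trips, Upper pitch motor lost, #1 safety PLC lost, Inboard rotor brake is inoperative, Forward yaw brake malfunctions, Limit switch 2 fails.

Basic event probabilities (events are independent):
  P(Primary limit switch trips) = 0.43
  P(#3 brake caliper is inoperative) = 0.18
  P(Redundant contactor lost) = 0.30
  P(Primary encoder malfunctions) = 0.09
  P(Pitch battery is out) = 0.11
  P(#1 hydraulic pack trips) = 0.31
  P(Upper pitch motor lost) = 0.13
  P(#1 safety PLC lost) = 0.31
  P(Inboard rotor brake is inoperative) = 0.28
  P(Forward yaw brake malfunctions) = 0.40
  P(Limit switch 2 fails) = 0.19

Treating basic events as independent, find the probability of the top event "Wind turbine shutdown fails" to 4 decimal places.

P(Emergency stop inoperative) [OR] = 1 − (1−0.09) × (1−0.11) = 0.190100
P(Yaw brake unavailable) [AND] = 0.31 × 0.13 × 0.31 = 0.012493
P(Pitch system inoperative) [OR] = 1 − (1−0.190100) × (1−0.012493) × (1−0.28) = 0.424157
P(Safety chain lost) [AND] = 0.43 × 0.18 × 0.30 × 0.424157 = 0.009849
P(Rotor brake down) [AND] = 0.40 × 0.19 = 0.076000
P(Wind turbine shutdown fails) [OR] = 1 − (1−0.009849) × (1−0.076000) = 0.085100
Rounded to 4 decimal places: P(Wind turbine shutdown fails) ≈ 0.0851.

0.0851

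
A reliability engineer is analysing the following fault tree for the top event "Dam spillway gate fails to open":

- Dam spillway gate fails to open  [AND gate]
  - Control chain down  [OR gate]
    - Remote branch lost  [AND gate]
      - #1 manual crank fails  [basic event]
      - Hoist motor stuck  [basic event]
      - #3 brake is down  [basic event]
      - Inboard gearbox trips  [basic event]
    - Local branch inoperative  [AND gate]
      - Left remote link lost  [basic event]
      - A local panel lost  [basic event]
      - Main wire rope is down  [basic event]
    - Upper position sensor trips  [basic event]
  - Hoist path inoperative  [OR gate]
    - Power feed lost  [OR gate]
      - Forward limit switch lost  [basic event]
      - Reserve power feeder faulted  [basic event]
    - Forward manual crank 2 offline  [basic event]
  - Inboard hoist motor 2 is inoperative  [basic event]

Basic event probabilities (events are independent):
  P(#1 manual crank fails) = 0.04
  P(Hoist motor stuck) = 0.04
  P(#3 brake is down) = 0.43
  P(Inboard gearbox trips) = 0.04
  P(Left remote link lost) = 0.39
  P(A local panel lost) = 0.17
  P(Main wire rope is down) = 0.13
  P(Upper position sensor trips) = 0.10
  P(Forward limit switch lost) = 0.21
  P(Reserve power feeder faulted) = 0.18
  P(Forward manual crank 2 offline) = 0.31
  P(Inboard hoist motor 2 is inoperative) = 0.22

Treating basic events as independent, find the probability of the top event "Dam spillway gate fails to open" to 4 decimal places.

0.0131

P(Remote branch lost) [AND] = 0.04 × 0.04 × 0.43 × 0.04 = 0.000028
P(Local branch inoperative) [AND] = 0.39 × 0.17 × 0.13 = 0.008619
P(Control chain down) [OR] = 1 − (1−0.000028) × (1−0.008619) × (1−0.10) = 0.107782
P(Power feed lost) [OR] = 1 − (1−0.21) × (1−0.18) = 0.352200
P(Hoist path inoperative) [OR] = 1 − (1−0.352200) × (1−0.31) = 0.553018
P(Dam spillway gate fails to open) [AND] = 0.107782 × 0.553018 × 0.22 = 0.013113
Rounded to 4 decimal places: P(Dam spillway gate fails to open) ≈ 0.0131.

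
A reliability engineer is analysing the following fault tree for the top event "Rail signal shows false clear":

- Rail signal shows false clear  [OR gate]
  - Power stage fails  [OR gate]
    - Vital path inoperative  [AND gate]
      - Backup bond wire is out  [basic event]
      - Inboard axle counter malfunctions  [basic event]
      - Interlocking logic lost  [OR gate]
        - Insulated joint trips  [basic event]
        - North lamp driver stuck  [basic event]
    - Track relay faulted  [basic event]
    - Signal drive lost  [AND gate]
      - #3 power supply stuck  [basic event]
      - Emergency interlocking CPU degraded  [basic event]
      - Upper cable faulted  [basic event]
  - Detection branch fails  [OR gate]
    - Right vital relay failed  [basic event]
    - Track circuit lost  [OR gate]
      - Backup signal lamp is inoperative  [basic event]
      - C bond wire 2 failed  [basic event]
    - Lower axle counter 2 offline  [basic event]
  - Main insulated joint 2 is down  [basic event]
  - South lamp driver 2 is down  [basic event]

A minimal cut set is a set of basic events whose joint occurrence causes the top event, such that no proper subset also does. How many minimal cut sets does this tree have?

10

Interlocking logic lost [OR]: union of children's cut sets → 2 cut set(s).
Vital path inoperative [AND]: one cut set from each child combined → 1 × 1 × 2 = 2 cut set(s).
Signal drive lost [AND]: one cut set from each child combined → 1 × 1 × 1 = 1 cut set(s).
Power stage fails [OR]: union of children's cut sets → 4 cut set(s).
Track circuit lost [OR]: union of children's cut sets → 2 cut set(s).
Detection branch fails [OR]: union of children's cut sets → 4 cut set(s).
Rail signal shows false clear [OR]: union of children's cut sets → 10 cut set(s).
Minimal cut sets: {Backup bond wire is out, Inboard axle counter malfunctions, Insulated joint trips}; {Backup bond wire is out, Inboard axle counter malfunctions, North lamp driver stuck}; {Track relay faulted}; {#3 power supply stuck, Emergency interlocking CPU degraded, Upper cable faulted}; {Right vital relay failed}; {Backup signal lamp is inoperative}; {C bond wire 2 failed}; {Lower axle counter 2 offline}; {Main insulated joint 2 is down}; {South lamp driver 2 is down}.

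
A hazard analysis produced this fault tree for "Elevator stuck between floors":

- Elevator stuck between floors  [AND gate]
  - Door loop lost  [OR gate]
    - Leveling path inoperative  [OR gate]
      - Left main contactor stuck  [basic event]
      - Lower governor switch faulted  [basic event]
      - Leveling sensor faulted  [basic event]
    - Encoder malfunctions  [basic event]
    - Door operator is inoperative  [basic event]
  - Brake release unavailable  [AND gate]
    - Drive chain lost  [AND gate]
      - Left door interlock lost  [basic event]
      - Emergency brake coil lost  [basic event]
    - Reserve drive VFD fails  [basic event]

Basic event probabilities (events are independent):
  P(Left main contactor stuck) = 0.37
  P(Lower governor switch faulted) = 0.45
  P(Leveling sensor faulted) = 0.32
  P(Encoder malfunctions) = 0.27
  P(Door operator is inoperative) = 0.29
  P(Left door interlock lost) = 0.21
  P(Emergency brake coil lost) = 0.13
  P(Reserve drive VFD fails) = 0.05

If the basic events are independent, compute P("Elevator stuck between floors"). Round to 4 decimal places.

P(Leveling path inoperative) [OR] = 1 − (1−0.37) × (1−0.45) × (1−0.32) = 0.764380
P(Door loop lost) [OR] = 1 − (1−0.764380) × (1−0.27) × (1−0.29) = 0.877878
P(Drive chain lost) [AND] = 0.21 × 0.13 = 0.027300
P(Brake release unavailable) [AND] = 0.027300 × 0.05 = 0.001365
P(Elevator stuck between floors) [AND] = 0.877878 × 0.001365 = 0.001198
Rounded to 4 decimal places: P(Elevator stuck between floors) ≈ 0.0012.

0.0012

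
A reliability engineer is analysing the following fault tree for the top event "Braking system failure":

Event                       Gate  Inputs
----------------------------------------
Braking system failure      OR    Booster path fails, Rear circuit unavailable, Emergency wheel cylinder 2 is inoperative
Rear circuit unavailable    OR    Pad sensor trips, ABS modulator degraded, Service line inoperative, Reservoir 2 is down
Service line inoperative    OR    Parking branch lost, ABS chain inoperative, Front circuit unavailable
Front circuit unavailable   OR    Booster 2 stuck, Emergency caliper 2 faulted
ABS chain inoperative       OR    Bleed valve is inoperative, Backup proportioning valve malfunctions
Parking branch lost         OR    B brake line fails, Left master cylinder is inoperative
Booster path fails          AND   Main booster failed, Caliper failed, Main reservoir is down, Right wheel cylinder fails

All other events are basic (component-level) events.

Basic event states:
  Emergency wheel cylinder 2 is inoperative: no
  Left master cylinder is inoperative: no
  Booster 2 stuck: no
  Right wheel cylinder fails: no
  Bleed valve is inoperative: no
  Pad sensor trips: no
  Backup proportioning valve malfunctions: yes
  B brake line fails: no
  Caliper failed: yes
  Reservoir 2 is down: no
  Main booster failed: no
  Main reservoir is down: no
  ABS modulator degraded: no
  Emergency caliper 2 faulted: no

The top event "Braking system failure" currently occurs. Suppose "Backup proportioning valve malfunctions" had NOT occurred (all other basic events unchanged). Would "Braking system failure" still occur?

Counterfactual: set "Backup proportioning valve malfunctions" to not occurred.
Booster path fails [AND]: Main booster failed=not, Caliper failed=occurs, Main reservoir is down=not, Right wheel cylinder fails=not → not all inputs occur → does not occur.
Parking branch lost [OR]: B brake line fails=not, Left master cylinder is inoperative=not → no input occurs → does not occur.
ABS chain inoperative [OR]: Bleed valve is inoperative=not, Backup proportioning valve malfunctions=not → no input occurs → does not occur.
Front circuit unavailable [OR]: Booster 2 stuck=not, Emergency caliper 2 faulted=not → no input occurs → does not occur.
Service line inoperative [OR]: Parking branch lost=not, ABS chain inoperative=not, Front circuit unavailable=not → no input occurs → does not occur.
Rear circuit unavailable [OR]: Pad sensor trips=not, ABS modulator degraded=not, Service line inoperative=not, Reservoir 2 is down=not → no input occurs → does not occur.
Braking system failure [OR]: Booster path fails=not, Rear circuit unavailable=not, Emergency wheel cylinder 2 is inoperative=not → no input occurs → does not occur.

No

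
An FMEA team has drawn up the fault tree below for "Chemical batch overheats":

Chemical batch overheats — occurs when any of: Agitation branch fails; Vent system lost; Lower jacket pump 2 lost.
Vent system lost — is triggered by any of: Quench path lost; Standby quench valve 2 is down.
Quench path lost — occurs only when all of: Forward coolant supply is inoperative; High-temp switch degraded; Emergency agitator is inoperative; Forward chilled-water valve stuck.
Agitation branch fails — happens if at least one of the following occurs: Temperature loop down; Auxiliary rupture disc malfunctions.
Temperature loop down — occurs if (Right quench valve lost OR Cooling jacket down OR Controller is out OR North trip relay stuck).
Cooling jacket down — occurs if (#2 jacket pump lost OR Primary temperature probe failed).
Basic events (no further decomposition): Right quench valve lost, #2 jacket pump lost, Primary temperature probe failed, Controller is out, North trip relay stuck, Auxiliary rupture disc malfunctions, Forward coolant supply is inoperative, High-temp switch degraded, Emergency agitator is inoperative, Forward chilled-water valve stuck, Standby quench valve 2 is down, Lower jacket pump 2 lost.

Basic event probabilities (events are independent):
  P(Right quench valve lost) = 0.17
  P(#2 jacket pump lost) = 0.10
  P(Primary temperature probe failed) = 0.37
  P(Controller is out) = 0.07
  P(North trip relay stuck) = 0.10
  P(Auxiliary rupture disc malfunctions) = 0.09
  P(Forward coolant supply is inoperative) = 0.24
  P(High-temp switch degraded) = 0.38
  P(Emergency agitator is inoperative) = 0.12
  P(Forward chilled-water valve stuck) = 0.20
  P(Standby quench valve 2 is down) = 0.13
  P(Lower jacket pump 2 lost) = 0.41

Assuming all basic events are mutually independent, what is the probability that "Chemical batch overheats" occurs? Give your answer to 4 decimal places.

0.8164

P(Cooling jacket down) [OR] = 1 − (1−0.10) × (1−0.37) = 0.433000
P(Temperature loop down) [OR] = 1 − (1−0.17) × (1−0.433000) × (1−0.07) × (1−0.10) = 0.606099
P(Agitation branch fails) [OR] = 1 − (1−0.606099) × (1−0.09) = 0.641550
P(Quench path lost) [AND] = 0.24 × 0.38 × 0.12 × 0.20 = 0.002189
P(Vent system lost) [OR] = 1 − (1−0.002189) × (1−0.13) = 0.131904
P(Chemical batch overheats) [OR] = 1 − (1−0.641550) × (1−0.131904) × (1−0.41) = 0.816410
Rounded to 4 decimal places: P(Chemical batch overheats) ≈ 0.8164.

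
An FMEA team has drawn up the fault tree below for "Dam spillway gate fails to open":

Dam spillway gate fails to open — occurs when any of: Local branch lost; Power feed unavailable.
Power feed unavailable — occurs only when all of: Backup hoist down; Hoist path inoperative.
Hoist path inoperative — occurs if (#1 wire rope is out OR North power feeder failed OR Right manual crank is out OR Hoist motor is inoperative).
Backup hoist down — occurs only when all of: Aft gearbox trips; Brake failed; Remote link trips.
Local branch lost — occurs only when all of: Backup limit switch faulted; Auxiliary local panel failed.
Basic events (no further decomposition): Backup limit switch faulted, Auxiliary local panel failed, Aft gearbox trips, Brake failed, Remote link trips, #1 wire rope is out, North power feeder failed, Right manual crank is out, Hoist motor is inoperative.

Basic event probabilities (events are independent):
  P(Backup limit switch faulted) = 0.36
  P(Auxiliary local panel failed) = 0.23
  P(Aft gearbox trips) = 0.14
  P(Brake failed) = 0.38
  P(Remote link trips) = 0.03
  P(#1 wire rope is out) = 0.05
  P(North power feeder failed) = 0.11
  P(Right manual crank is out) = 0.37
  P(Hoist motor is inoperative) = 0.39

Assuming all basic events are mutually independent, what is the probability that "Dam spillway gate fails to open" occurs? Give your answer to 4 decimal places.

0.0838

P(Local branch lost) [AND] = 0.36 × 0.23 = 0.082800
P(Backup hoist down) [AND] = 0.14 × 0.38 × 0.03 = 0.001596
P(Hoist path inoperative) [OR] = 1 − (1−0.05) × (1−0.11) × (1−0.37) × (1−0.39) = 0.675074
P(Power feed unavailable) [AND] = 0.001596 × 0.675074 = 0.001077
P(Dam spillway gate fails to open) [OR] = 1 − (1−0.082800) × (1−0.001077) = 0.083788
Rounded to 4 decimal places: P(Dam spillway gate fails to open) ≈ 0.0838.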